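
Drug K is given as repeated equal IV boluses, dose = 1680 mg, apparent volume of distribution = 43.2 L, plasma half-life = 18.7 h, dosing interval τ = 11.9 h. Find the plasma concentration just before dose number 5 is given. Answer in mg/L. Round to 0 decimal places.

58 mg/L

C₀ per dose = Dose / Vd = 1680 / 43.2 = 38.89 mg/L
k = ln2 / t½ = 0.693147 / 18.7 = 0.03707 h⁻¹
Fraction remaining after one interval: r = e^(−kτ) = e^(−0.03707 × 11.9) = 0.6433
Before dose 5, 4 doses have been given (aged 1τ, 2τ, 3τ, 4τ).
C_trough = C₀ × (r + r² + … + r^4) = C₀ × r(1−r^4)/(1−r)
        = 38.89 × 0.6433 × (1 − 0.1713) / (1 − 0.6433) = 58.12 mg/L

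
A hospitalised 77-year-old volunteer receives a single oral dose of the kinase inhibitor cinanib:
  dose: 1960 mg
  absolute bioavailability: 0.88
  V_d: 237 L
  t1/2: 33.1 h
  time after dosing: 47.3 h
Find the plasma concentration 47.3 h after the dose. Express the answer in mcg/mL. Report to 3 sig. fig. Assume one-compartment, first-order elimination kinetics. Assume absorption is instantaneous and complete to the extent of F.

2.70 mcg/mL

Amount reaching circulation = F × Dose = 0.88 × 1960 = 1725 mg
C₀ = F·Dose / Vd = 1725 / 237 = 7.278 mg/L
k = ln2 / t½ = 0.693147 / 33.1 = 0.02094 h⁻¹
C = C₀ · e^(−k·t) = 7.278 × e^(−0.02094 × 47.3)
  = 7.278 × 0.3714 = 2.703 mg/L
(2.703 mg/L = 2.703 mcg/mL)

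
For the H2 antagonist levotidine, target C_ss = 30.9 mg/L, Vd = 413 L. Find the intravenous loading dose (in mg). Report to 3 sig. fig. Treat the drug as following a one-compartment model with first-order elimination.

12800 mg

LD = Css × Vd = 30.9 × 413 = 12760 mg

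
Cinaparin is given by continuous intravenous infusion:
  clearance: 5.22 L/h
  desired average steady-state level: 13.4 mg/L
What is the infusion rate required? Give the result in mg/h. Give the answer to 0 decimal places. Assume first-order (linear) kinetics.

70 mg/h

At steady state, infusion rate R₀ = Css × CL = 13.4 × 5.220 = 69.95 mg/h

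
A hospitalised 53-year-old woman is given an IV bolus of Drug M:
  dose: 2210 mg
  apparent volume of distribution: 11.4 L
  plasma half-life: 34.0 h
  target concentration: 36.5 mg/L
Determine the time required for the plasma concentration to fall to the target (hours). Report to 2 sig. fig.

C₀ = Dose / Vd = 2210 / 11.4 = 193.9 mg/L
k = ln2 / t½ = 0.693147 / 34.0 = 0.02039 h⁻¹
t = ln(C₀ / C) / k = ln(193.9 / 36.5) / 0.02039
  = ln(5.312) / 0.02039 = 1.670 / 0.02039 = 81.90 h

82 h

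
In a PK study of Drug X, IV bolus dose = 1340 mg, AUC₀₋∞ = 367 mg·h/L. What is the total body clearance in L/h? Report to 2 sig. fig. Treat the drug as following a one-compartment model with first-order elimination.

CL = Dose / AUC = 1340 / 367 = 3.651 L/h

3.7 L/h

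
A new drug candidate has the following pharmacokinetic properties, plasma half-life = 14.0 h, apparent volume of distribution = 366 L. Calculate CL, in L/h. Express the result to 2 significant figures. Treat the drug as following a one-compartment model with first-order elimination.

k = ln2 / t½ = 0.693147 / 14.0 = 0.04951 h⁻¹
CL = k × Vd = 0.04951 × 366 = 18.12 L/h

18 L/h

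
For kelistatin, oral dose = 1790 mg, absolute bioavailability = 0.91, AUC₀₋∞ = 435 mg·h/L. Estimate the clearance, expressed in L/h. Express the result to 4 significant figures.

CL = F·Dose / AUC = 0.91 × 1790 / 435 = 3.745 L/h

3.745 L/h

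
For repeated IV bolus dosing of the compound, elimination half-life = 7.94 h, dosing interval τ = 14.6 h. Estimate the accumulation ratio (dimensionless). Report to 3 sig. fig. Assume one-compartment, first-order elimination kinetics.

k = ln2 / t½ = 0.693147 / 7.94 = 0.08730 h⁻¹
e^(−kτ) = e^(−0.08730 × 14.6) = 0.2795
Accumulation ratio R = 1 / (1 − e^(−kτ)) = 1 / (1 − 0.2795) = 1.388

1.39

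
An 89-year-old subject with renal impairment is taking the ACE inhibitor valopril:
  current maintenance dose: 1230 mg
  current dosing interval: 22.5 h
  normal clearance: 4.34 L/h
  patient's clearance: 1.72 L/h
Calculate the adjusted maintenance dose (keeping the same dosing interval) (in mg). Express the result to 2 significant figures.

490 mg

To keep the same average steady-state level, dosing rate must scale with clearance.
CL ratio = 1.72 / 4.34 = 0.3963
New dose (same interval) = 1230 × 0.3963 = 487.4 mg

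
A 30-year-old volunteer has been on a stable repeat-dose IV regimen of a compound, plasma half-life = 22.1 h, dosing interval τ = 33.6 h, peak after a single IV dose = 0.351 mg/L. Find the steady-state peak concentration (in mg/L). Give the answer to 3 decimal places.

0.539 mg/L

k = ln2 / t½ = 0.693147 / 22.1 = 0.03136 h⁻¹
e^(−kτ) = e^(−0.03136 × 33.6) = 0.3486
Accumulation ratio R = 1 / (1 − e^(−kτ)) = 1 / (1 − 0.3486) = 1.535
Steady-state peak = C₀ × R = 0.351 × 1.535 = 0.5388 mg/L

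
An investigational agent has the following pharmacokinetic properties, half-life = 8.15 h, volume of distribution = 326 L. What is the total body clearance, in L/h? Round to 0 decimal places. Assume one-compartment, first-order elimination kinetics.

28 L/h

k = ln2 / t½ = 0.693147 / 8.15 = 0.08505 h⁻¹
CL = k × Vd = 0.08505 × 326 = 27.73 L/h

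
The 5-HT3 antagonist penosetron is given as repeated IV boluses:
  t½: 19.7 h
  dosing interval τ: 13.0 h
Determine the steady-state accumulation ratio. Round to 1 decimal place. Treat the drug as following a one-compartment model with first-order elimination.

k = ln2 / t½ = 0.693147 / 19.7 = 0.03519 h⁻¹
e^(−kτ) = e^(−0.03519 × 13.0) = 0.6329
Accumulation ratio R = 1 / (1 − e^(−kτ)) = 1 / (1 − 0.6329) = 2.724

2.7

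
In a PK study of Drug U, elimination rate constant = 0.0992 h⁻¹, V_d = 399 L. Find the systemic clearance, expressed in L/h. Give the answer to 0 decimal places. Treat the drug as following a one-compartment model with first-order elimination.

40 L/h

CL = k × Vd = 0.0992 × 399 = 39.58 L/h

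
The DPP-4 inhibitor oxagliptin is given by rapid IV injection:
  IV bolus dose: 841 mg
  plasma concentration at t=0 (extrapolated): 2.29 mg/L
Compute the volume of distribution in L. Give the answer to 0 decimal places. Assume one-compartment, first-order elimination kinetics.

Vd = Dose / C₀ = 841.0 / 2.29 = 367.2 L

367 L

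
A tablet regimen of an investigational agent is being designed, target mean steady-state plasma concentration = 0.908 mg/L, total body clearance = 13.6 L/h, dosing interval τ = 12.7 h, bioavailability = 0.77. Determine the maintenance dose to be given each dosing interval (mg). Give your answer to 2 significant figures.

At steady state, F × (Dose/τ) = Css × CL.
Dose = Css × CL × τ / F = 0.908 × 13.60 × 12.7 / 0.77 = 203.7 mg

200 mg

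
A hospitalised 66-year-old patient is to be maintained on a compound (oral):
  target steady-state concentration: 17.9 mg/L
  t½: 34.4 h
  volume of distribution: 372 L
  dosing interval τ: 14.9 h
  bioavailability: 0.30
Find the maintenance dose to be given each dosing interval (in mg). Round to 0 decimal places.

6664 mg

k = ln2 / t½ = 0.693147 / 34.4 = 0.02015 h⁻¹
CL = k × Vd = 0.02015 × 372 = 7.496 L/h
At steady state, F × (Dose/τ) = Css × CL.
Dose = Css × CL × τ / F = 17.9 × 7.496 × 14.9 / 0.30 = 6664 mg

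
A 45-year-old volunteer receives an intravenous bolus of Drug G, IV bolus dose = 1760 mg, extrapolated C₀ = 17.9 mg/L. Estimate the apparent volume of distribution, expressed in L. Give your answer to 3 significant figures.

98.3 L

Vd = Dose / C₀ = 1760 / 17.9 = 98.32 L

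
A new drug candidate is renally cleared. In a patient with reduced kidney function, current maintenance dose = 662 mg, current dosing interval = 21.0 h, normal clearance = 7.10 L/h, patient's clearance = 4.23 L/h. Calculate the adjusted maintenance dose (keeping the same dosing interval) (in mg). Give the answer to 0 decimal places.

394 mg

To keep the same average steady-state level, dosing rate must scale with clearance.
CL ratio = 4.23 / 7.10 = 0.5958
New dose (same interval) = 662 × 0.5958 = 394.4 mg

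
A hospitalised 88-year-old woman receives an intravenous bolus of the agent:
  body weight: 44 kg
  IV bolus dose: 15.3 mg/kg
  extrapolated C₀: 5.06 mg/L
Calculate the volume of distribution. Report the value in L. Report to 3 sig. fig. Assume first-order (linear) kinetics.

Dose = 15.3 × 44 = 673.2 mg
Vd = Dose / C₀ = 673.2 / 5.06 = 133.0 L

133 L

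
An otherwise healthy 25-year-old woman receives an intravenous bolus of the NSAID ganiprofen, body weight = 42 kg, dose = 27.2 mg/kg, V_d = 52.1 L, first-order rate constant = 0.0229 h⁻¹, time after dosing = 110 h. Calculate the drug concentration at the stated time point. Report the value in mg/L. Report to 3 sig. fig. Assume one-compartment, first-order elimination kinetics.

Total dose = 27.2 × 42 = 1142 mg
C₀ = Dose / Vd = 1142 / 52.1 = 21.92 mg/L
C = C₀ · e^(−k·t) = 21.92 × e^(−0.02290 × 110)
  = 21.92 × 0.08054 = 1.765 mg/L

1.77 mg/L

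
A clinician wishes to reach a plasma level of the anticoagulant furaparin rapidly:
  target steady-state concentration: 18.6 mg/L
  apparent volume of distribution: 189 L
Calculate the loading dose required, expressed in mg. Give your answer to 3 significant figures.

3520 mg

LD = Css × Vd = 18.6 × 189 = 3515 mg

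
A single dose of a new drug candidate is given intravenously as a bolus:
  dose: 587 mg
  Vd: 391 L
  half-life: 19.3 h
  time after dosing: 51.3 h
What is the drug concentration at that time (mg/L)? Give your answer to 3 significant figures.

0.238 mg/L

C₀ = Dose / Vd = 587.0 / 391 = 1.501 mg/L
k = ln2 / t½ = 0.693147 / 19.3 = 0.03591 h⁻¹
C = C₀ · e^(−k·t) = 1.501 × e^(−0.03591 × 51.3)
  = 1.501 × 0.1585 = 0.2379 mg/L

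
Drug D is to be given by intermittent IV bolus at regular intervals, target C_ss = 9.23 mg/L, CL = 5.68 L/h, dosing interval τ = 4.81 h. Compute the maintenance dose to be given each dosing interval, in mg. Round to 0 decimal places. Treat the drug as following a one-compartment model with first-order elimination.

252 mg

At steady state, Dose/τ = Css × CL.
Dose = Css × CL × τ = 9.23 × 5.680 × 4.81 = 252.2 mg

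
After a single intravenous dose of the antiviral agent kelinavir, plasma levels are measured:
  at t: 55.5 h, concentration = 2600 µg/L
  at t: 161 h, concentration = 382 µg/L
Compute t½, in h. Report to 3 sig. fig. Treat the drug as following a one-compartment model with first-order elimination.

38.1 h

k = ln(C₁/C₂) / (t₂ − t₁) = ln(2600/382) / (161 − 55.5)
  = 1.918 / 105.5 = 0.01818 h⁻¹
t½ = ln2 / k = 0.693147 / 0.01818 = 38.13 h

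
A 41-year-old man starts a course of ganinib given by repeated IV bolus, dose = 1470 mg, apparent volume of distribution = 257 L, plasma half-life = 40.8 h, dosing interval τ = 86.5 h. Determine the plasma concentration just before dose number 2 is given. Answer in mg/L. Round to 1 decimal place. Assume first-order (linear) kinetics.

C₀ per dose = Dose / Vd = 1470 / 257 = 5.720 mg/L
k = ln2 / t½ = 0.693147 / 40.8 = 0.01699 h⁻¹
Fraction remaining after one interval: r = e^(−kτ) = e^(−0.01699 × 86.5) = 0.2300
Before dose 2, 1 dose has been given (aged 1τ).
C_trough = C₀ × r = 5.720 × 0.2300 = 1.316 mg/L

1.3 mg/L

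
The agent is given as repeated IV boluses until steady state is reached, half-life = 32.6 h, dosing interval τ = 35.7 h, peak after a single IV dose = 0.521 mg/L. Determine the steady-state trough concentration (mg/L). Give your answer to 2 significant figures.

0.46 mg/L

k = ln2 / t½ = 0.693147 / 32.6 = 0.02126 h⁻¹
e^(−kτ) = e^(−0.02126 × 35.7) = 0.4681
Accumulation ratio R = 1 / (1 − e^(−kτ)) = 1 / (1 − 0.4681) = 1.880
Steady-state trough = C₀ × R × e^(−kτ) = 0.521 × 1.880 × 0.4681 = 0.4585 mg/L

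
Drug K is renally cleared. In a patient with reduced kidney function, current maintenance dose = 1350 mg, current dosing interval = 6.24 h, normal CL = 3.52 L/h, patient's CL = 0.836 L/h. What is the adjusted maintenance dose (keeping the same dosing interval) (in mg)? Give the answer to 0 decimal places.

To keep the same average steady-state level, dosing rate must scale with clearance.
CL ratio = 0.836 / 3.52 = 0.2375
New dose (same interval) = 1350 × 0.2375 = 320.6 mg

321 mg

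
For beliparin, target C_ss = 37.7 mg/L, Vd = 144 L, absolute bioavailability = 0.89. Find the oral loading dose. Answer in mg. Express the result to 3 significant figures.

6100 mg

LD = Css × Vd / F = 37.7 × 144 / 0.89 = 6100 mg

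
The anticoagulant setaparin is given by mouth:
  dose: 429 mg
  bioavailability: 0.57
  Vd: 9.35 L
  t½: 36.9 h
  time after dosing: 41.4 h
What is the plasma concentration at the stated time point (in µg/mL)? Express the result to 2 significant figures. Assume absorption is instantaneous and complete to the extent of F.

12 µg/mL

Amount reaching circulation = F × Dose = 0.57 × 429.0 = 244.5 mg
C₀ = F·Dose / Vd = 244.5 / 9.35 = 26.15 mg/L
k = ln2 / t½ = 0.693147 / 36.9 = 0.01878 h⁻¹
C = C₀ · e^(−k·t) = 26.15 × e^(−0.01878 × 41.4)
  = 26.15 × 0.4596 = 12.02 mg/L
(12.02 mg/L = 12.02 µg/mL)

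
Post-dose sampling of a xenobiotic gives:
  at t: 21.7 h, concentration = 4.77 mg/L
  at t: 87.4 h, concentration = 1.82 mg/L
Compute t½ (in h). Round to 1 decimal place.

k = ln(C₁/C₂) / (t₂ − t₁) = ln(4.77/1.82) / (87.4 − 21.7)
  = 0.9635 / 65.70 = 0.01467 h⁻¹
t½ = ln2 / k = 0.693147 / 0.01467 = 47.25 h

47.3 h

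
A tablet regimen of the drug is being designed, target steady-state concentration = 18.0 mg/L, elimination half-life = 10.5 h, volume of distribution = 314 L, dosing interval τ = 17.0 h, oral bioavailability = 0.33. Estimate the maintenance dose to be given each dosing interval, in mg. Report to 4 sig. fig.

k = ln2 / t½ = 0.693147 / 10.5 = 0.06601 h⁻¹
CL = k × Vd = 0.06601 × 314 = 20.73 L/h
At steady state, F × (Dose/τ) = Css × CL.
Dose = Css × CL × τ / F = 18.0 × 20.73 × 17.0 / 0.33 = 19220 mg

19220 mg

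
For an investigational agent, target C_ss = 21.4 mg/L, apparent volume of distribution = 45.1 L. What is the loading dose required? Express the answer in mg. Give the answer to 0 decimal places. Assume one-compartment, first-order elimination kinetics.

LD = Css × Vd = 21.4 × 45.1 = 965.1 mg

965 mg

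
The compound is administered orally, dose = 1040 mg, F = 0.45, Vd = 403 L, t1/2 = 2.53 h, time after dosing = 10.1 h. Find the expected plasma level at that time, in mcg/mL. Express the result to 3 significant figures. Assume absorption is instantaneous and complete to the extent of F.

0.0730 mcg/mL

Amount reaching circulation = F × Dose = 0.45 × 1040 = 468.0 mg
C₀ = F·Dose / Vd = 468.0 / 403 = 1.161 mg/L
k = ln2 / t½ = 0.693147 / 2.53 = 0.2740 h⁻¹
C = C₀ · e^(−k·t) = 1.161 × e^(−0.2740 × 10.1)
  = 1.161 × 0.06283 = 0.07295 mg/L
(0.07295 mg/L = 0.07295 mcg/mL)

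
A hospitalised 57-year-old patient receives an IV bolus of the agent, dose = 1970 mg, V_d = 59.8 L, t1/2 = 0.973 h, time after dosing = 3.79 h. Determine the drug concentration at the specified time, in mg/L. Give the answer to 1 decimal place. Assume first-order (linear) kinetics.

2.2 mg/L

C₀ = Dose / Vd = 1970 / 59.8 = 32.94 mg/L
k = ln2 / t½ = 0.693147 / 0.973 = 0.7124 h⁻¹
C = C₀ · e^(−k·t) = 32.94 × e^(−0.7124 × 3.79)
  = 32.94 × 0.06721 = 2.214 mg/L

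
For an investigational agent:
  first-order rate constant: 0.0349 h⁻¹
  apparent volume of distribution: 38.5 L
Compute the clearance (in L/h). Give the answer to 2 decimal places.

1.34 L/h

CL = k × Vd = 0.0349 × 38.5 = 1.344 L/h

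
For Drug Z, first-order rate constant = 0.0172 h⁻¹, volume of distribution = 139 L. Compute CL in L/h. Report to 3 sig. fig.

2.39 L/h

CL = k × Vd = 0.0172 × 139 = 2.391 L/h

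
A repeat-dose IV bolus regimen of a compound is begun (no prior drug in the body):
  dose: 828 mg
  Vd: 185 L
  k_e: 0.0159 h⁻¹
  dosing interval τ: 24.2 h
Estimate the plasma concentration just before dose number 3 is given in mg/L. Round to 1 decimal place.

C₀ per dose = Dose / Vd = 828 / 185 = 4.476 mg/L
Fraction remaining after one interval: r = e^(−kτ) = e^(−0.01590 × 24.2) = 0.6806
Before dose 3, 2 doses have been given (aged 1τ, 2τ).
C_trough = C₀ × (r + r²) = 4.476 × (0.6806 + 0.4632) = 5.120 mg/L

5.1 mg/L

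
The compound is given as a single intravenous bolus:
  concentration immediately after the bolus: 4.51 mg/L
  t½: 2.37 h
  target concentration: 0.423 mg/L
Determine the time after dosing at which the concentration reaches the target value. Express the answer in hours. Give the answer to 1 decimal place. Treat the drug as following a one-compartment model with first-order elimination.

8.1 h

k = ln2 / t½ = 0.693147 / 2.37 = 0.2925 h⁻¹
t = ln(C₀ / C) / k = ln(4.510 / 0.423) / 0.2925
  = ln(10.66) / 0.2925 = 2.366 / 0.2925 = 8.089 h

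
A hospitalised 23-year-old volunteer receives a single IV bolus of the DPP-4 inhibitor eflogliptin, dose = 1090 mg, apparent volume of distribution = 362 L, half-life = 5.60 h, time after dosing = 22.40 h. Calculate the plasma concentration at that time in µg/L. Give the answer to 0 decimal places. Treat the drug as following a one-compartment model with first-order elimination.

C₀ = Dose / Vd = 1090 / 362 = 3.011 mg/L
k = ln2 / t½ = 0.693147 / 5.60 = 0.1238 h⁻¹
t / t½ = 22.40 / 5.60 = 4 half-lives
C = C₀ × (1/2)^4 = 3.011 × 0.06250 = 0.1882 mg/L
Convert: 0.1882 mg/L × 1000 = 188.2 µg/L

188 µg/L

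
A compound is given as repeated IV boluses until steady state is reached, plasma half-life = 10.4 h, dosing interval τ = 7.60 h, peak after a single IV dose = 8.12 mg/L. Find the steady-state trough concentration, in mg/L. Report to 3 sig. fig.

12.3 mg/L

k = ln2 / t½ = 0.693147 / 10.4 = 0.06665 h⁻¹
e^(−kτ) = e^(−0.06665 × 7.60) = 0.6026
Accumulation ratio R = 1 / (1 − e^(−kτ)) = 1 / (1 − 0.6026) = 2.516
Steady-state trough = C₀ × R × e^(−kτ) = 8.12 × 2.516 × 0.6026 = 12.31 mg/L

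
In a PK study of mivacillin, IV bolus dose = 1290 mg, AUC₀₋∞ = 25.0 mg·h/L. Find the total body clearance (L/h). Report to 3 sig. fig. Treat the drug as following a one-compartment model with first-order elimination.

CL = Dose / AUC = 1290 / 25.0 = 51.60 L/h

51.6 L/h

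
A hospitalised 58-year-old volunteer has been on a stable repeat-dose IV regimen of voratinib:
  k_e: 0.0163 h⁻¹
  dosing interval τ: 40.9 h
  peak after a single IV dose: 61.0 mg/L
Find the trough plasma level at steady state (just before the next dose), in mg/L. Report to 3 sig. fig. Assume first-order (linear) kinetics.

e^(−kτ) = e^(−0.01630 × 40.9) = 0.5134
Accumulation ratio R = 1 / (1 − e^(−kτ)) = 1 / (1 − 0.5134) = 2.055
Steady-state trough = C₀ × R × e^(−kτ) = 61.0 × 2.055 × 0.5134 = 64.36 mg/L

64.4 mg/L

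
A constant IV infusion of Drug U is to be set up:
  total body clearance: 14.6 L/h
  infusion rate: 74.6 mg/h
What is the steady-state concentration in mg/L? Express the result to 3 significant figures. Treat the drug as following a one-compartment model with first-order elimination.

5.11 mg/L

At steady state Css = R₀ / CL = 74.6 / 14.60 = 5.110 mg/L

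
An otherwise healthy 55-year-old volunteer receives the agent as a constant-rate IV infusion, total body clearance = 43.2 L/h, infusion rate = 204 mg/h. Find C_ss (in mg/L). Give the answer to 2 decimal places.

4.72 mg/L

At steady state Css = R₀ / CL = 204 / 43.20 = 4.722 mg/L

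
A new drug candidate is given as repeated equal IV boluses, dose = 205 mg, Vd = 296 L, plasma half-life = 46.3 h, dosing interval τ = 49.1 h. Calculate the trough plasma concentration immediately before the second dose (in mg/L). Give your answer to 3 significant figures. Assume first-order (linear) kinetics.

C₀ per dose = Dose / Vd = 205 / 296 = 0.6926 mg/L
k = ln2 / t½ = 0.693147 / 46.3 = 0.01497 h⁻¹
Fraction remaining after one interval: r = e^(−kτ) = e^(−0.01497 × 49.1) = 0.4795
Before dose 2, 1 dose has been given (aged 1τ).
C_trough = C₀ × r = 0.6926 × 0.4795 = 0.3321 mg/L

0.332 mg/L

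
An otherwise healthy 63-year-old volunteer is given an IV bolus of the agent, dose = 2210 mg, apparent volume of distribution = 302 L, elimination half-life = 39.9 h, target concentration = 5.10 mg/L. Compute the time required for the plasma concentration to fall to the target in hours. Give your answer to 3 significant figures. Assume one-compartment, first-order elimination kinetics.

C₀ = Dose / Vd = 2210 / 302 = 7.318 mg/L
k = ln2 / t½ = 0.693147 / 39.9 = 0.01737 h⁻¹
t = ln(C₀ / C) / k = ln(7.318 / 5.10) / 0.01737
  = ln(1.435) / 0.01737 = 0.3612 / 0.01737 = 20.79 h

20.8 h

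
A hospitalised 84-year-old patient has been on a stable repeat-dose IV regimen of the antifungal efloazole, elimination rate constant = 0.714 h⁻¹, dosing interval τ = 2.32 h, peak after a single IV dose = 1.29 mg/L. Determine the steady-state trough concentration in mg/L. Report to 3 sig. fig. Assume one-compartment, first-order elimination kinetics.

e^(−kτ) = e^(−0.7140 × 2.32) = 0.1908
Accumulation ratio R = 1 / (1 − e^(−kτ)) = 1 / (1 − 0.1908) = 1.236
Steady-state trough = C₀ × R × e^(−kτ) = 1.29 × 1.236 × 0.1908 = 0.3042 mg/L

0.304 mg/L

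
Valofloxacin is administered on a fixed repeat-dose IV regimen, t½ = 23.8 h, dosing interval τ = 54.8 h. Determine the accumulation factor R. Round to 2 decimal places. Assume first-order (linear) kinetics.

1.25

k = ln2 / t½ = 0.693147 / 23.8 = 0.02912 h⁻¹
e^(−kτ) = e^(−0.02912 × 54.8) = 0.2028
Accumulation ratio R = 1 / (1 − e^(−kτ)) = 1 / (1 − 0.2028) = 1.254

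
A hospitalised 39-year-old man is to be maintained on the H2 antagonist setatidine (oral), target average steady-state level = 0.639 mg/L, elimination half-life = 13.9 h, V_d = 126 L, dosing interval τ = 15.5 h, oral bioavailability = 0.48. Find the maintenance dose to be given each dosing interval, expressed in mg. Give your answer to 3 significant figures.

k = ln2 / t½ = 0.693147 / 13.9 = 0.04987 h⁻¹
CL = k × Vd = 0.04987 × 126 = 6.284 L/h
At steady state, F × (Dose/τ) = Css × CL.
Dose = Css × CL × τ / F = 0.639 × 6.284 × 15.5 / 0.48 = 129.7 mg

130 mg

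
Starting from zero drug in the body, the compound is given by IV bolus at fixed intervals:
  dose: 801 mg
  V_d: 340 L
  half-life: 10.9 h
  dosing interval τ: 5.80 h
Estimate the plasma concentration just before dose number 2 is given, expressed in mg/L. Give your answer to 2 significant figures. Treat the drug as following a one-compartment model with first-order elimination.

1.6 mg/L

C₀ per dose = Dose / Vd = 801 / 340 = 2.356 mg/L
k = ln2 / t½ = 0.693147 / 10.9 = 0.06359 h⁻¹
Fraction remaining after one interval: r = e^(−kτ) = e^(−0.06359 × 5.80) = 0.6915
Before dose 2, 1 dose has been given (aged 1τ).
C_trough = C₀ × r = 2.356 × 0.6915 = 1.629 mg/L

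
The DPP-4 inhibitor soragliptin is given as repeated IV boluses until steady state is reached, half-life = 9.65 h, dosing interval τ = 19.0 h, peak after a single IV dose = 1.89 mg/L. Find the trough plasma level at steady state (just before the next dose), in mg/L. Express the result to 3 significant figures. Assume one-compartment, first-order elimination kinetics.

0.648 mg/L

k = ln2 / t½ = 0.693147 / 9.65 = 0.07183 h⁻¹
e^(−kτ) = e^(−0.07183 × 19.0) = 0.2554
Accumulation ratio R = 1 / (1 − e^(−kτ)) = 1 / (1 − 0.2554) = 1.343
Steady-state trough = C₀ × R × e^(−kτ) = 1.89 × 1.343 × 0.2554 = 0.6483 mg/L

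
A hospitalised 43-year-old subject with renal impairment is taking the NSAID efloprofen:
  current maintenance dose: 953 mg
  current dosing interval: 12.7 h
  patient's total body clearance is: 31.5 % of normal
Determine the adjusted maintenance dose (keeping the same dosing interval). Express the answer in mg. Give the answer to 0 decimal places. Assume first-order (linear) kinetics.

To keep the same average steady-state level, dosing rate must scale with clearance.
CL ratio = 31.5 / 100 = 0.3150
New dose (same interval) = 953 × 0.3150 = 300.2 mg

300 mg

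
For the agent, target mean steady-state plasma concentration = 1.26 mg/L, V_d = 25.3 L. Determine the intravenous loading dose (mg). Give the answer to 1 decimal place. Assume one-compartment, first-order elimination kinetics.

LD = Css × Vd = 1.26 × 25.3 = 31.88 mg

31.9 mg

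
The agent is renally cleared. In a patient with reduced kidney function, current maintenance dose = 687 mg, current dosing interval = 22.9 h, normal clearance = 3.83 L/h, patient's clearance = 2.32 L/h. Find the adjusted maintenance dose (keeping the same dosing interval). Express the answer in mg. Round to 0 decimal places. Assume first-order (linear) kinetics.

416 mg

To keep the same average steady-state level, dosing rate must scale with clearance.
CL ratio = 2.32 / 3.83 = 0.6057
New dose (same interval) = 687 × 0.6057 = 416.1 mg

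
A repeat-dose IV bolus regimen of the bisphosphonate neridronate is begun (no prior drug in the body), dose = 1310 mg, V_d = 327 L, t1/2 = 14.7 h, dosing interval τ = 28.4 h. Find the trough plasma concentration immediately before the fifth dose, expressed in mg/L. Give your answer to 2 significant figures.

1.4 mg/L

C₀ per dose = Dose / Vd = 1310 / 327 = 4.006 mg/L
k = ln2 / t½ = 0.693147 / 14.7 = 0.04715 h⁻¹
Fraction remaining after one interval: r = e^(−kτ) = e^(−0.04715 × 28.4) = 0.2621
Before dose 5, 4 doses have been given (aged 1τ, 2τ, 3τ, 4τ).
C_trough = C₀ × (r + r² + … + r^4) = C₀ × r(1−r^4)/(1−r)
        = 4.006 × 0.2621 × (1 − 0.004719) / (1 − 0.2621) = 1.416 mg/L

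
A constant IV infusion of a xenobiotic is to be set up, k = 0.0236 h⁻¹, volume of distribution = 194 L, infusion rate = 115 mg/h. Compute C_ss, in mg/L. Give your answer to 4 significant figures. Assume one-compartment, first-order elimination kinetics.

CL = k × Vd = 0.02360 × 194 = 4.578 L/h
At steady state Css = R₀ / CL = 115 / 4.578 = 25.12 mg/L

25.12 mg/L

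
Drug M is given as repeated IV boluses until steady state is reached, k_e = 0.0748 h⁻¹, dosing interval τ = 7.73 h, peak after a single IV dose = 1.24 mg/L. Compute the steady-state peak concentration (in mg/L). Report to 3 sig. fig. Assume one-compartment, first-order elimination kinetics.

2.82 mg/L

e^(−kτ) = e^(−0.07480 × 7.73) = 0.5609
Accumulation ratio R = 1 / (1 − e^(−kτ)) = 1 / (1 − 0.5609) = 2.277
Steady-state peak = C₀ × R = 1.24 × 2.277 = 2.823 mg/L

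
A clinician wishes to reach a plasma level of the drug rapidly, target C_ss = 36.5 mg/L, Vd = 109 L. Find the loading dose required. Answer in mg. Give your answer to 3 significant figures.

LD = Css × Vd = 36.5 × 109 = 3979 mg

3980 mg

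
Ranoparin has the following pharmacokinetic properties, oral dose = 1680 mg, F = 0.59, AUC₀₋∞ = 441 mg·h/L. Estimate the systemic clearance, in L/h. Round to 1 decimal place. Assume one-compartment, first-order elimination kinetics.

2.2 L/h

CL = F·Dose / AUC = 0.59 × 1680 / 441 = 2.248 L/h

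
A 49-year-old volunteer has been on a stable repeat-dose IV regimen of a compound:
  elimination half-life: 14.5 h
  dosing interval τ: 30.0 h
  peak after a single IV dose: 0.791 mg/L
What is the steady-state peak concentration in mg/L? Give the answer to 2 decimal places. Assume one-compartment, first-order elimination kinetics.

1.04 mg/L

k = ln2 / t½ = 0.693147 / 14.5 = 0.04780 h⁻¹
e^(−kτ) = e^(−0.04780 × 30.0) = 0.2384
Accumulation ratio R = 1 / (1 − e^(−kτ)) = 1 / (1 − 0.2384) = 1.313
Steady-state peak = C₀ × R = 0.791 × 1.313 = 1.039 mg/L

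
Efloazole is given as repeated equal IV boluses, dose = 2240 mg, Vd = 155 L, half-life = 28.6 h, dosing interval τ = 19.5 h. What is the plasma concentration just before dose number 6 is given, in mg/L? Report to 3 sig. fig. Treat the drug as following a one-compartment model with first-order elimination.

21.7 mg/L

C₀ per dose = Dose / Vd = 2240 / 155 = 14.45 mg/L
k = ln2 / t½ = 0.693147 / 28.6 = 0.02424 h⁻¹
Fraction remaining after one interval: r = e^(−kτ) = e^(−0.02424 × 19.5) = 0.6233
Before dose 6, 5 doses have been given (aged 1τ, 2τ, 3τ, 4τ, 5τ).
C_trough = C₀ × (r + r² + … + r^5) = C₀ × r(1−r^5)/(1−r)
        = 14.45 × 0.6233 × (1 − 0.09408) / (1 − 0.6233) = 21.66 mg/L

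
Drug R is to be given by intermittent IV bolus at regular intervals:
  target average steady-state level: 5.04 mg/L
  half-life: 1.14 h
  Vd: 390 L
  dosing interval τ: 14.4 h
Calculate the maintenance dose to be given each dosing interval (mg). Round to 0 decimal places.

k = ln2 / t½ = 0.693147 / 1.14 = 0.6080 h⁻¹
CL = k × Vd = 0.6080 × 390 = 237.1 L/h
At steady state, Dose/τ = Css × CL.
Dose = Css × CL × τ = 5.04 × 237.1 × 14.4 = 17210 mg

17210 mg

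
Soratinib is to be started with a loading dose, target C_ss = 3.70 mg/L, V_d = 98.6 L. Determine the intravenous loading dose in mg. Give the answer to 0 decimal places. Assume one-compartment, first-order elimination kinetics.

LD = Css × Vd = 3.70 × 98.6 = 364.8 mg

365 mg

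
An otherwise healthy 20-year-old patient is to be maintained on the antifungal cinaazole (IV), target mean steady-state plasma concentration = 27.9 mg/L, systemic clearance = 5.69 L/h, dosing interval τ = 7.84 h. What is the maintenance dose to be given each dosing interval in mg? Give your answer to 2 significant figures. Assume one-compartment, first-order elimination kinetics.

At steady state, Dose/τ = Css × CL.
Dose = Css × CL × τ = 27.9 × 5.690 × 7.84 = 1245 mg

1200 mg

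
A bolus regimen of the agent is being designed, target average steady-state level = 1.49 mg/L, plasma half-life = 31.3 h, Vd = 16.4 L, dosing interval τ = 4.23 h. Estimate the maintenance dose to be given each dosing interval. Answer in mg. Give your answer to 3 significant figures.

k = ln2 / t½ = 0.693147 / 31.3 = 0.02215 h⁻¹
CL = k × Vd = 0.02215 × 16.4 = 0.3633 L/h
At steady state, Dose/τ = Css × CL.
Dose = Css × CL × τ = 1.49 × 0.3633 × 4.23 = 2.290 mg

2.29 mg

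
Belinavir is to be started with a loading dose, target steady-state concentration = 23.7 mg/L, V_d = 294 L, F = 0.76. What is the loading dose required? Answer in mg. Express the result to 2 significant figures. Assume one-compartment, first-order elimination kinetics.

9200 mg

LD = Css × Vd / F = 23.7 × 294 / 0.76 = 9168 mg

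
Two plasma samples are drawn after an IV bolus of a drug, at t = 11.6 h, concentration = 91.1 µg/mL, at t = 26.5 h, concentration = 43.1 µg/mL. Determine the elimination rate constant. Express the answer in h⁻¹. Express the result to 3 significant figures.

k = ln(C₁/C₂) / (t₂ − t₁) = ln(91.1/43.1) / (26.5 − 11.6)
  = 0.7484 / 14.90 = 0.05023 h⁻¹

0.0502 h⁻¹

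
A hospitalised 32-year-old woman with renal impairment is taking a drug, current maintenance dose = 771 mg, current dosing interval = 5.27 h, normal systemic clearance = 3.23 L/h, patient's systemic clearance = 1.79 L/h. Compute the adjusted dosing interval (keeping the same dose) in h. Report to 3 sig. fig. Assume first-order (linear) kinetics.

To keep the same average steady-state level, dosing rate must scale with clearance.
CL ratio = 1.79 / 3.23 = 0.5542
New interval (same dose) = 5.27 / 0.5542 = 9.509 h

9.51 h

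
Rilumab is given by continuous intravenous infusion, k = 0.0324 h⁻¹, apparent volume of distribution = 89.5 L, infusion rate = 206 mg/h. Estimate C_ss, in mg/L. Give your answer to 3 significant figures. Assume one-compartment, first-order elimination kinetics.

71.0 mg/L

CL = k × Vd = 0.03240 × 89.5 = 2.900 L/h
At steady state Css = R₀ / CL = 206 / 2.900 = 71.03 mg/L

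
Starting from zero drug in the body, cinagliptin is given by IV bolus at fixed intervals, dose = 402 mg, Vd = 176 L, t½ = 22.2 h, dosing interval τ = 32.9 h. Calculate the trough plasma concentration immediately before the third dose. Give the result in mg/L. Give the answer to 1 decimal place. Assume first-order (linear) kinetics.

1.1 mg/L

C₀ per dose = Dose / Vd = 402 / 176 = 2.284 mg/L
k = ln2 / t½ = 0.693147 / 22.2 = 0.03122 h⁻¹
Fraction remaining after one interval: r = e^(−kτ) = e^(−0.03122 × 32.9) = 0.3580
Before dose 3, 2 doses have been given (aged 1τ, 2τ).
C_trough = C₀ × (r + r²) = 2.284 × (0.3580 + 0.1282) = 1.110 mg/L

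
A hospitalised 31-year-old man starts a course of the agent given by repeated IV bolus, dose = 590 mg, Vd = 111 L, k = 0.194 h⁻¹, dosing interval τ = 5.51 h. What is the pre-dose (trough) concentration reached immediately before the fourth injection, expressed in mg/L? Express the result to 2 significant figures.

2.7 mg/L

C₀ per dose = Dose / Vd = 590 / 111 = 5.315 mg/L
Fraction remaining after one interval: r = e^(−kτ) = e^(−0.1940 × 5.51) = 0.3434
Before dose 4, 3 doses have been given (aged 1τ, 2τ, 3τ).
C_trough = C₀ × (r + r² + … + r^3) = C₀ × r(1−r^3)/(1−r)
        = 5.315 × 0.3434 × (1 − 0.04049) / (1 − 0.3434) = 2.667 mg/L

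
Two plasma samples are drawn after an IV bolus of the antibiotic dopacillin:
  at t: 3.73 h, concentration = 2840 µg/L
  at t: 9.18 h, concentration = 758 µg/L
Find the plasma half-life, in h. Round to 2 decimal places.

2.86 h

k = ln(C₁/C₂) / (t₂ − t₁) = ln(2840/758) / (9.18 − 3.73)
  = 1.321 / 5.450 = 0.2424 h⁻¹
t½ = ln2 / k = 0.693147 / 0.2424 = 2.860 h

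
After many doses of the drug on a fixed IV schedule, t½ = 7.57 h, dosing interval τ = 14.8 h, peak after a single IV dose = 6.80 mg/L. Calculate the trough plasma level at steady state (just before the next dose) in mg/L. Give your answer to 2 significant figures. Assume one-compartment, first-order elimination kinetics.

k = ln2 / t½ = 0.693147 / 7.57 = 0.09156 h⁻¹
e^(−kτ) = e^(−0.09156 × 14.8) = 0.2579
Accumulation ratio R = 1 / (1 − e^(−kτ)) = 1 / (1 − 0.2579) = 1.348
Steady-state trough = C₀ × R × e^(−kτ) = 6.80 × 1.348 × 0.2579 = 2.364 mg/L

2.4 mg/L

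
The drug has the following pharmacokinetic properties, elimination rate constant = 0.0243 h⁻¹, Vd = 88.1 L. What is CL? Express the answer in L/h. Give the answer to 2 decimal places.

CL = k × Vd = 0.0243 × 88.1 = 2.141 L/h

2.14 L/h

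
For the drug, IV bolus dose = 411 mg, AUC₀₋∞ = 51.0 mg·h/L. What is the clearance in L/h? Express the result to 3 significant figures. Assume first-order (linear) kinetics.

CL = Dose / AUC = 411 / 51.0 = 8.059 L/h

8.06 L/h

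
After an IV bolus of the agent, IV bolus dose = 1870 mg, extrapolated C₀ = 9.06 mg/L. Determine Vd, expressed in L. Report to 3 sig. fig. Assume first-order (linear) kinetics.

206 L

Vd = Dose / C₀ = 1870 / 9.06 = 206.4 L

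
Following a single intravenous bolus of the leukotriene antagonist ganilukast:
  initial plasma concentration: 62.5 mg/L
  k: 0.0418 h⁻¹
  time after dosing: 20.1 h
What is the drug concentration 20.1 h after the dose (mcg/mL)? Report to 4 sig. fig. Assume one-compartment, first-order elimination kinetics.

26.98 mcg/mL

C = C₀ · e^(−k·t) = 62.50 × e^(−0.04180 × 20.1)
  = 62.50 × 0.4316 = 26.98 mg/L
(26.98 mg/L = 26.98 mcg/mL)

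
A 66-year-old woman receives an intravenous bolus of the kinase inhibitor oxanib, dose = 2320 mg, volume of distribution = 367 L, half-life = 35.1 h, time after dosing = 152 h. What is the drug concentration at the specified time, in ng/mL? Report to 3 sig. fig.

314 ng/mL

C₀ = Dose / Vd = 2320 / 367 = 6.322 mg/L
k = ln2 / t½ = 0.693147 / 35.1 = 0.01975 h⁻¹
C = C₀ · e^(−k·t) = 6.322 × e^(−0.01975 × 152)
  = 6.322 × 0.04969 = 0.3141 mg/L
Convert: 0.3141 mg/L × 1000 = 314.1 ng/mL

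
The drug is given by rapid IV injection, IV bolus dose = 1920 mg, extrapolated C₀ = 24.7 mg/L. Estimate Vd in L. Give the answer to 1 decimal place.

Vd = Dose / C₀ = 1920 / 24.7 = 77.73 L

77.7 L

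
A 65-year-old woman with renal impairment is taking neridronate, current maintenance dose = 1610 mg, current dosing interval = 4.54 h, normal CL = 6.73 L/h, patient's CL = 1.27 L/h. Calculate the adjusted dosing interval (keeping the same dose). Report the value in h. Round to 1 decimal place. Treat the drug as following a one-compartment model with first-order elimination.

To keep the same average steady-state level, dosing rate must scale with clearance.
CL ratio = 1.27 / 6.73 = 0.1887
New interval (same dose) = 4.54 / 0.1887 = 24.06 h

24.1 h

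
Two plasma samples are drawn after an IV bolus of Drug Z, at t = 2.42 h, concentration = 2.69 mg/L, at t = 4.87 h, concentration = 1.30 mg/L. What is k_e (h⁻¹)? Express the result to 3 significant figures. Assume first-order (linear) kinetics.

k = ln(C₁/C₂) / (t₂ − t₁) = ln(2.69/1.30) / (4.87 − 2.42)
  = 0.7272 / 2.450 = 0.2968 h⁻¹

0.297 h⁻¹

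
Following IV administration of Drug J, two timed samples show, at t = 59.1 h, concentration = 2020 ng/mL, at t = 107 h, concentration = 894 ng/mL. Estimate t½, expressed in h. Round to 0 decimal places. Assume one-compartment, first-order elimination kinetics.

k = ln(C₁/C₂) / (t₂ − t₁) = ln(2020/894) / (107 − 59.1)
  = 0.8151 / 47.90 = 0.01702 h⁻¹
t½ = ln2 / k = 0.693147 / 0.01702 = 40.73 h

41 h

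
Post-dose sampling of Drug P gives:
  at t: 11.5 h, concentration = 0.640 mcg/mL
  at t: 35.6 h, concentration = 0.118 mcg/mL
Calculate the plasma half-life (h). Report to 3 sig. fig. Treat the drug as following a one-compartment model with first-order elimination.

9.88 h

k = ln(C₁/C₂) / (t₂ − t₁) = ln(0.640/0.118) / (35.6 − 11.5)
  = 1.691 / 24.10 = 0.07017 h⁻¹
t½ = ln2 / k = 0.693147 / 0.07017 = 9.878 h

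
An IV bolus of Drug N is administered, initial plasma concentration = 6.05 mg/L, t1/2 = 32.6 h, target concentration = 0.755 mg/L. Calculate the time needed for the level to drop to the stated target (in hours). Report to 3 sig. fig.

97.9 h

k = ln2 / t½ = 0.693147 / 32.6 = 0.02126 h⁻¹
t = ln(C₀ / C) / k = ln(6.050 / 0.755) / 0.02126
  = ln(8.013) / 0.02126 = 2.081 / 0.02126 = 97.88 h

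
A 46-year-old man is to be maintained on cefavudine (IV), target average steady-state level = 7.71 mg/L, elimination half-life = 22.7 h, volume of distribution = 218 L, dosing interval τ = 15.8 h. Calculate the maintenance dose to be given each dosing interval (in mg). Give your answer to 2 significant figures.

k = ln2 / t½ = 0.693147 / 22.7 = 0.03054 h⁻¹
CL = k × Vd = 0.03054 × 218 = 6.658 L/h
At steady state, Dose/τ = Css × CL.
Dose = Css × CL × τ = 7.71 × 6.658 × 15.8 = 811.1 mg

810 mg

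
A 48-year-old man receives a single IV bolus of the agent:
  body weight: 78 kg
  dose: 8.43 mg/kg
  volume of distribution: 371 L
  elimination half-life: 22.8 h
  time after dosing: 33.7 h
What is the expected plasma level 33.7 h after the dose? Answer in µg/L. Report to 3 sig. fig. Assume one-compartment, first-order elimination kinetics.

Total dose = 8.43 × 78 = 657.5 mg
C₀ = Dose / Vd = 657.5 / 371 = 1.772 mg/L
k = ln2 / t½ = 0.693147 / 22.8 = 0.03040 h⁻¹
C = C₀ · e^(−k·t) = 1.772 × e^(−0.03040 × 33.7)
  = 1.772 × 0.3590 = 0.6361 mg/L
Convert: 0.6361 mg/L × 1000 = 636.1 µg/L

636 µg/L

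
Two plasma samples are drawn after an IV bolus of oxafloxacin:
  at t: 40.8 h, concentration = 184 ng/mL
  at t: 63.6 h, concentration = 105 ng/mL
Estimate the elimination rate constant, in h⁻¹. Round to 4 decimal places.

k = ln(C₁/C₂) / (t₂ − t₁) = ln(184/105) / (63.6 − 40.8)
  = 0.5610 / 22.80 = 0.02461 h⁻¹

0.0246 h⁻¹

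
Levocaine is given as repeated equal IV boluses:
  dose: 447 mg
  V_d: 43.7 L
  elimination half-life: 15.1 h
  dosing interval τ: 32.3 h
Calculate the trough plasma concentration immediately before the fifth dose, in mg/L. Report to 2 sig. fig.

C₀ per dose = Dose / Vd = 447 / 43.7 = 10.23 mg/L
k = ln2 / t½ = 0.693147 / 15.1 = 0.04590 h⁻¹
Fraction remaining after one interval: r = e^(−kτ) = e^(−0.04590 × 32.3) = 0.2271
Before dose 5, 4 doses have been given (aged 1τ, 2τ, 3τ, 4τ).
C_trough = C₀ × (r + r² + … + r^4) = C₀ × r(1−r^4)/(1−r)
        = 10.23 × 0.2271 × (1 − 0.002660) / (1 − 0.2271) = 2.998 mg/L

3.0 mg/L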